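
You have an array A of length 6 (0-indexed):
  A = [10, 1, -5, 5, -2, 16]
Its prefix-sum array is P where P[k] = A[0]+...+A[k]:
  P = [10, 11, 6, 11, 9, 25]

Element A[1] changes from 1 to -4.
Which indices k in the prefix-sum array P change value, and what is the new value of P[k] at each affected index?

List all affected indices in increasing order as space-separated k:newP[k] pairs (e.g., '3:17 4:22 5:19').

P[k] = A[0] + ... + A[k]
P[k] includes A[1] iff k >= 1
Affected indices: 1, 2, ..., 5; delta = -5
  P[1]: 11 + -5 = 6
  P[2]: 6 + -5 = 1
  P[3]: 11 + -5 = 6
  P[4]: 9 + -5 = 4
  P[5]: 25 + -5 = 20

Answer: 1:6 2:1 3:6 4:4 5:20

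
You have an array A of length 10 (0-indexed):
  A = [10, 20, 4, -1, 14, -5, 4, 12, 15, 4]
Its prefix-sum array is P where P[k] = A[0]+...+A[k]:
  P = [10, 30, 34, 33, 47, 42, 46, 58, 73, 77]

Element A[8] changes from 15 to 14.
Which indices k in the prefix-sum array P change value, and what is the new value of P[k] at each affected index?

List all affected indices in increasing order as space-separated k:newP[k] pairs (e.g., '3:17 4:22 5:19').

P[k] = A[0] + ... + A[k]
P[k] includes A[8] iff k >= 8
Affected indices: 8, 9, ..., 9; delta = -1
  P[8]: 73 + -1 = 72
  P[9]: 77 + -1 = 76

Answer: 8:72 9:76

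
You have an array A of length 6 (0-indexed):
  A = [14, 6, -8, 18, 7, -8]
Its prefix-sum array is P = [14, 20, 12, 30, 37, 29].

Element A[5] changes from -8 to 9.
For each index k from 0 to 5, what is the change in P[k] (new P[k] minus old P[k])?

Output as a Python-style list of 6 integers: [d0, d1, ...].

Element change: A[5] -8 -> 9, delta = 17
For k < 5: P[k] unchanged, delta_P[k] = 0
For k >= 5: P[k] shifts by exactly 17
Delta array: [0, 0, 0, 0, 0, 17]

Answer: [0, 0, 0, 0, 0, 17]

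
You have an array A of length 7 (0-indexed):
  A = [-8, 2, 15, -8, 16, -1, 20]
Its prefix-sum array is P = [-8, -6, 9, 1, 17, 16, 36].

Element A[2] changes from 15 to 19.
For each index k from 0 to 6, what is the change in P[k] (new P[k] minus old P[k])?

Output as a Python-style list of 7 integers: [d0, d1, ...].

Answer: [0, 0, 4, 4, 4, 4, 4]

Derivation:
Element change: A[2] 15 -> 19, delta = 4
For k < 2: P[k] unchanged, delta_P[k] = 0
For k >= 2: P[k] shifts by exactly 4
Delta array: [0, 0, 4, 4, 4, 4, 4]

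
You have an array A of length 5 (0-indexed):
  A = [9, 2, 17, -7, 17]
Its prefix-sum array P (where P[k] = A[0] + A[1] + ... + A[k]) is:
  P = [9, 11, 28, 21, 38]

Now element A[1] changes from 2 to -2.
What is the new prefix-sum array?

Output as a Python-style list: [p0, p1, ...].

Change: A[1] 2 -> -2, delta = -4
P[k] for k < 1: unchanged (A[1] not included)
P[k] for k >= 1: shift by delta = -4
  P[0] = 9 + 0 = 9
  P[1] = 11 + -4 = 7
  P[2] = 28 + -4 = 24
  P[3] = 21 + -4 = 17
  P[4] = 38 + -4 = 34

Answer: [9, 7, 24, 17, 34]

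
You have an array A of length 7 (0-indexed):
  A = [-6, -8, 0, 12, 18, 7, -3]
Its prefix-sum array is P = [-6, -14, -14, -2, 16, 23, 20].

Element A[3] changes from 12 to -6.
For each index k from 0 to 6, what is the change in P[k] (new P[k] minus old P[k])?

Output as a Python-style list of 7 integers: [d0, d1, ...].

Element change: A[3] 12 -> -6, delta = -18
For k < 3: P[k] unchanged, delta_P[k] = 0
For k >= 3: P[k] shifts by exactly -18
Delta array: [0, 0, 0, -18, -18, -18, -18]

Answer: [0, 0, 0, -18, -18, -18, -18]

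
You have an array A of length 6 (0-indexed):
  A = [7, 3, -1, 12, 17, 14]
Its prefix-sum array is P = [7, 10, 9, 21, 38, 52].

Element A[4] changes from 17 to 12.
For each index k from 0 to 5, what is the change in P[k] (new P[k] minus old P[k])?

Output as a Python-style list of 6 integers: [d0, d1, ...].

Element change: A[4] 17 -> 12, delta = -5
For k < 4: P[k] unchanged, delta_P[k] = 0
For k >= 4: P[k] shifts by exactly -5
Delta array: [0, 0, 0, 0, -5, -5]

Answer: [0, 0, 0, 0, -5, -5]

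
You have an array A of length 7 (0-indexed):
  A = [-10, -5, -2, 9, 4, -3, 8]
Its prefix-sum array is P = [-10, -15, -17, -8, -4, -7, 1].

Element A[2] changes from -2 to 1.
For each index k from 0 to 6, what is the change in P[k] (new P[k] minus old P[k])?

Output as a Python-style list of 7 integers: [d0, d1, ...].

Answer: [0, 0, 3, 3, 3, 3, 3]

Derivation:
Element change: A[2] -2 -> 1, delta = 3
For k < 2: P[k] unchanged, delta_P[k] = 0
For k >= 2: P[k] shifts by exactly 3
Delta array: [0, 0, 3, 3, 3, 3, 3]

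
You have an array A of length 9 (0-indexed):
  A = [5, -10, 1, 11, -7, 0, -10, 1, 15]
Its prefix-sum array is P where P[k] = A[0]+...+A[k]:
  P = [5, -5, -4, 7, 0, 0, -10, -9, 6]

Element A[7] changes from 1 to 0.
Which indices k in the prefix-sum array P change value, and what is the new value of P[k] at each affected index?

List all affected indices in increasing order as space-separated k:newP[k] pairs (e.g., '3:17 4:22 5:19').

Answer: 7:-10 8:5

Derivation:
P[k] = A[0] + ... + A[k]
P[k] includes A[7] iff k >= 7
Affected indices: 7, 8, ..., 8; delta = -1
  P[7]: -9 + -1 = -10
  P[8]: 6 + -1 = 5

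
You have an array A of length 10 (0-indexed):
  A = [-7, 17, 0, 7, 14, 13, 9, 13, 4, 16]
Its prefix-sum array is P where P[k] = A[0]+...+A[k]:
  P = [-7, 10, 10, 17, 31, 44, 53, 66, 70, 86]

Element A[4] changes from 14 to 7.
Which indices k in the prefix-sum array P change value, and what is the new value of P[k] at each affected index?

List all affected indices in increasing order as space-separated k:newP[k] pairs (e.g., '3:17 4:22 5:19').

P[k] = A[0] + ... + A[k]
P[k] includes A[4] iff k >= 4
Affected indices: 4, 5, ..., 9; delta = -7
  P[4]: 31 + -7 = 24
  P[5]: 44 + -7 = 37
  P[6]: 53 + -7 = 46
  P[7]: 66 + -7 = 59
  P[8]: 70 + -7 = 63
  P[9]: 86 + -7 = 79

Answer: 4:24 5:37 6:46 7:59 8:63 9:79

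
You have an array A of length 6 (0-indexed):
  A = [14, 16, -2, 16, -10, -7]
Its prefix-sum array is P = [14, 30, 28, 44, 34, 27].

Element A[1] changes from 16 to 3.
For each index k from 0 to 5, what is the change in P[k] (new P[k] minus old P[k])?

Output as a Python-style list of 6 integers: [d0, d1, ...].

Element change: A[1] 16 -> 3, delta = -13
For k < 1: P[k] unchanged, delta_P[k] = 0
For k >= 1: P[k] shifts by exactly -13
Delta array: [0, -13, -13, -13, -13, -13]

Answer: [0, -13, -13, -13, -13, -13]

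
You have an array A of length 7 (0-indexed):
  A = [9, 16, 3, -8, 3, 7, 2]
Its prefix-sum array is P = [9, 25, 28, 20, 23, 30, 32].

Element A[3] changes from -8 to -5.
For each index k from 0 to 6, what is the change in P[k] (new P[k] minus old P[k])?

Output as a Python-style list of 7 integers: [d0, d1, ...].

Element change: A[3] -8 -> -5, delta = 3
For k < 3: P[k] unchanged, delta_P[k] = 0
For k >= 3: P[k] shifts by exactly 3
Delta array: [0, 0, 0, 3, 3, 3, 3]

Answer: [0, 0, 0, 3, 3, 3, 3]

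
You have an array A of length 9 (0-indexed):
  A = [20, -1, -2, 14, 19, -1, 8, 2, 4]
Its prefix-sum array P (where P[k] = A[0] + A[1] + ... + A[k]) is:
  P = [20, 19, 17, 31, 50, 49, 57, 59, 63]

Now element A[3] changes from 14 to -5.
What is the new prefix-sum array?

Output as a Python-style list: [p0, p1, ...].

Answer: [20, 19, 17, 12, 31, 30, 38, 40, 44]

Derivation:
Change: A[3] 14 -> -5, delta = -19
P[k] for k < 3: unchanged (A[3] not included)
P[k] for k >= 3: shift by delta = -19
  P[0] = 20 + 0 = 20
  P[1] = 19 + 0 = 19
  P[2] = 17 + 0 = 17
  P[3] = 31 + -19 = 12
  P[4] = 50 + -19 = 31
  P[5] = 49 + -19 = 30
  P[6] = 57 + -19 = 38
  P[7] = 59 + -19 = 40
  P[8] = 63 + -19 = 44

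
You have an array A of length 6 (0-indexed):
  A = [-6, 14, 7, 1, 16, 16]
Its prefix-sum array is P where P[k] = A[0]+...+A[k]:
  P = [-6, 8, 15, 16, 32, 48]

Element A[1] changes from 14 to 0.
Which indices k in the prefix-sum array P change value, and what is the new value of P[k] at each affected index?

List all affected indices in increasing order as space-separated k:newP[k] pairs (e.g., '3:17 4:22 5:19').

P[k] = A[0] + ... + A[k]
P[k] includes A[1] iff k >= 1
Affected indices: 1, 2, ..., 5; delta = -14
  P[1]: 8 + -14 = -6
  P[2]: 15 + -14 = 1
  P[3]: 16 + -14 = 2
  P[4]: 32 + -14 = 18
  P[5]: 48 + -14 = 34

Answer: 1:-6 2:1 3:2 4:18 5:34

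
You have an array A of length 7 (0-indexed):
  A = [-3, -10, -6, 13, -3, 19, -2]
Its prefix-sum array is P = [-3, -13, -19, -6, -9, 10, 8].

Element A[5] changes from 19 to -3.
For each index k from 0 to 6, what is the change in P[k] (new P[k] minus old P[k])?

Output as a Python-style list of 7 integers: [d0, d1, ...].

Element change: A[5] 19 -> -3, delta = -22
For k < 5: P[k] unchanged, delta_P[k] = 0
For k >= 5: P[k] shifts by exactly -22
Delta array: [0, 0, 0, 0, 0, -22, -22]

Answer: [0, 0, 0, 0, 0, -22, -22]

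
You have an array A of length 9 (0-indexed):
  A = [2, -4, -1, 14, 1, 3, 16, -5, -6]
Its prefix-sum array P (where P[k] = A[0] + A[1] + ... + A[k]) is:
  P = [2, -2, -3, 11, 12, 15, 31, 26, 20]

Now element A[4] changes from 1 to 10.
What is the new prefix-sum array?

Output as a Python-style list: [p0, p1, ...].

Change: A[4] 1 -> 10, delta = 9
P[k] for k < 4: unchanged (A[4] not included)
P[k] for k >= 4: shift by delta = 9
  P[0] = 2 + 0 = 2
  P[1] = -2 + 0 = -2
  P[2] = -3 + 0 = -3
  P[3] = 11 + 0 = 11
  P[4] = 12 + 9 = 21
  P[5] = 15 + 9 = 24
  P[6] = 31 + 9 = 40
  P[7] = 26 + 9 = 35
  P[8] = 20 + 9 = 29

Answer: [2, -2, -3, 11, 21, 24, 40, 35, 29]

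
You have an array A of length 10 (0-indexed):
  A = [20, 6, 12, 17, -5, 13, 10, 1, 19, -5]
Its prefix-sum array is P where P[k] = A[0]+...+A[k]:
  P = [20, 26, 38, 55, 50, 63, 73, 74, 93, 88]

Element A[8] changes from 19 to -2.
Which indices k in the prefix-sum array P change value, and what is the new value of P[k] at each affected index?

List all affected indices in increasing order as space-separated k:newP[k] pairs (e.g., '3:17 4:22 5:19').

Answer: 8:72 9:67

Derivation:
P[k] = A[0] + ... + A[k]
P[k] includes A[8] iff k >= 8
Affected indices: 8, 9, ..., 9; delta = -21
  P[8]: 93 + -21 = 72
  P[9]: 88 + -21 = 67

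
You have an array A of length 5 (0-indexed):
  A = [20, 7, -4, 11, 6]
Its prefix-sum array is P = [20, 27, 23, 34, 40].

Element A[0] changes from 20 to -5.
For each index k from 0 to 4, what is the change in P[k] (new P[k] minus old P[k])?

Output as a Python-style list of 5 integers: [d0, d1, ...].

Element change: A[0] 20 -> -5, delta = -25
For k < 0: P[k] unchanged, delta_P[k] = 0
For k >= 0: P[k] shifts by exactly -25
Delta array: [-25, -25, -25, -25, -25]

Answer: [-25, -25, -25, -25, -25]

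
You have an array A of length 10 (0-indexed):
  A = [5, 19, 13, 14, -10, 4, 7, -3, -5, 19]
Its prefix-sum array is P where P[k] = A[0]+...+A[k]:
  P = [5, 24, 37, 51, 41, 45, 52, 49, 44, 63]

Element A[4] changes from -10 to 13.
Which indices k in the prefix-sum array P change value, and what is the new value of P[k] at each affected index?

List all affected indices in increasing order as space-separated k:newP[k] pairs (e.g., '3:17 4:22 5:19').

P[k] = A[0] + ... + A[k]
P[k] includes A[4] iff k >= 4
Affected indices: 4, 5, ..., 9; delta = 23
  P[4]: 41 + 23 = 64
  P[5]: 45 + 23 = 68
  P[6]: 52 + 23 = 75
  P[7]: 49 + 23 = 72
  P[8]: 44 + 23 = 67
  P[9]: 63 + 23 = 86

Answer: 4:64 5:68 6:75 7:72 8:67 9:86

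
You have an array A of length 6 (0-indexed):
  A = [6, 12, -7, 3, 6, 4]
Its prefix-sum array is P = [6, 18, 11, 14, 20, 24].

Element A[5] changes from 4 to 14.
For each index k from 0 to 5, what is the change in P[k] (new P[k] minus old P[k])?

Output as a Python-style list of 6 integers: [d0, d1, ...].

Element change: A[5] 4 -> 14, delta = 10
For k < 5: P[k] unchanged, delta_P[k] = 0
For k >= 5: P[k] shifts by exactly 10
Delta array: [0, 0, 0, 0, 0, 10]

Answer: [0, 0, 0, 0, 0, 10]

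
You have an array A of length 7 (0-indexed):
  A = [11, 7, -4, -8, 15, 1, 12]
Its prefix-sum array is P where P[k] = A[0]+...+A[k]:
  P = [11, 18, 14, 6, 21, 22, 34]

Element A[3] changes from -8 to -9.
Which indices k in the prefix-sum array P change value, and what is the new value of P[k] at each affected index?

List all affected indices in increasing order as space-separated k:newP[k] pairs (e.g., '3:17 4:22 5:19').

P[k] = A[0] + ... + A[k]
P[k] includes A[3] iff k >= 3
Affected indices: 3, 4, ..., 6; delta = -1
  P[3]: 6 + -1 = 5
  P[4]: 21 + -1 = 20
  P[5]: 22 + -1 = 21
  P[6]: 34 + -1 = 33

Answer: 3:5 4:20 5:21 6:33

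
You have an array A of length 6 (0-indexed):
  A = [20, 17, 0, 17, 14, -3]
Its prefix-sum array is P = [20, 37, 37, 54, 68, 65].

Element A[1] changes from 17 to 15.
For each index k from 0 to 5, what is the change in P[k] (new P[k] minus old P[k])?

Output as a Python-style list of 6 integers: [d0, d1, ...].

Element change: A[1] 17 -> 15, delta = -2
For k < 1: P[k] unchanged, delta_P[k] = 0
For k >= 1: P[k] shifts by exactly -2
Delta array: [0, -2, -2, -2, -2, -2]

Answer: [0, -2, -2, -2, -2, -2]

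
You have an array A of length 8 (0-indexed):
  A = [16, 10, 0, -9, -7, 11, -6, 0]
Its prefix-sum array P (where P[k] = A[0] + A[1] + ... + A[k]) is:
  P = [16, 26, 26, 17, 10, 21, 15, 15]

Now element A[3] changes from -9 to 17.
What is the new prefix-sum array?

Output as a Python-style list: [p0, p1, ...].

Change: A[3] -9 -> 17, delta = 26
P[k] for k < 3: unchanged (A[3] not included)
P[k] for k >= 3: shift by delta = 26
  P[0] = 16 + 0 = 16
  P[1] = 26 + 0 = 26
  P[2] = 26 + 0 = 26
  P[3] = 17 + 26 = 43
  P[4] = 10 + 26 = 36
  P[5] = 21 + 26 = 47
  P[6] = 15 + 26 = 41
  P[7] = 15 + 26 = 41

Answer: [16, 26, 26, 43, 36, 47, 41, 41]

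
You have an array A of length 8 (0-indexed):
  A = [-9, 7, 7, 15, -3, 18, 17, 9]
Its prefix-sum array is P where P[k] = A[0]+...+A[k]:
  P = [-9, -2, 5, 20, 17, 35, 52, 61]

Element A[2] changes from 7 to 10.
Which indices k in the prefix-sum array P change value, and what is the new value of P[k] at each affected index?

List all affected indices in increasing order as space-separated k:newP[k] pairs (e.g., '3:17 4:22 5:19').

Answer: 2:8 3:23 4:20 5:38 6:55 7:64

Derivation:
P[k] = A[0] + ... + A[k]
P[k] includes A[2] iff k >= 2
Affected indices: 2, 3, ..., 7; delta = 3
  P[2]: 5 + 3 = 8
  P[3]: 20 + 3 = 23
  P[4]: 17 + 3 = 20
  P[5]: 35 + 3 = 38
  P[6]: 52 + 3 = 55
  P[7]: 61 + 3 = 64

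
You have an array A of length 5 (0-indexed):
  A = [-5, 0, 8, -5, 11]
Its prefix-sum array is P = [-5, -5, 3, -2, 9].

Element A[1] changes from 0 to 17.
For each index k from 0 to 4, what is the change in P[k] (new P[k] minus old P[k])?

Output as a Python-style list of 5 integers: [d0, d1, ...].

Element change: A[1] 0 -> 17, delta = 17
For k < 1: P[k] unchanged, delta_P[k] = 0
For k >= 1: P[k] shifts by exactly 17
Delta array: [0, 17, 17, 17, 17]

Answer: [0, 17, 17, 17, 17]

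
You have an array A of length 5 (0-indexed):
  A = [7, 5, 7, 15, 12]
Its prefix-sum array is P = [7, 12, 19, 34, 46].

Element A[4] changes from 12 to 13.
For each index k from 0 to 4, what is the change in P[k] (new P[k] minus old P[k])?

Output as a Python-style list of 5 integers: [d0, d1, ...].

Answer: [0, 0, 0, 0, 1]

Derivation:
Element change: A[4] 12 -> 13, delta = 1
For k < 4: P[k] unchanged, delta_P[k] = 0
For k >= 4: P[k] shifts by exactly 1
Delta array: [0, 0, 0, 0, 1]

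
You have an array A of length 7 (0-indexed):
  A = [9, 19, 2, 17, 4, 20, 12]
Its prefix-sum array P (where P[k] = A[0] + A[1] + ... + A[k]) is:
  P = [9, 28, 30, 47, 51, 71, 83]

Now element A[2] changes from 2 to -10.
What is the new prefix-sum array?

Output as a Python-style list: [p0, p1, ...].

Answer: [9, 28, 18, 35, 39, 59, 71]

Derivation:
Change: A[2] 2 -> -10, delta = -12
P[k] for k < 2: unchanged (A[2] not included)
P[k] for k >= 2: shift by delta = -12
  P[0] = 9 + 0 = 9
  P[1] = 28 + 0 = 28
  P[2] = 30 + -12 = 18
  P[3] = 47 + -12 = 35
  P[4] = 51 + -12 = 39
  P[5] = 71 + -12 = 59
  P[6] = 83 + -12 = 71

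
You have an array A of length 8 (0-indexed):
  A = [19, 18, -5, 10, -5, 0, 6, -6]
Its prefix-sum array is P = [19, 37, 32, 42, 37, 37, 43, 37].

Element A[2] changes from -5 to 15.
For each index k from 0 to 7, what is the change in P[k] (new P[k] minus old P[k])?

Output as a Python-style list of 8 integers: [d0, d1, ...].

Answer: [0, 0, 20, 20, 20, 20, 20, 20]

Derivation:
Element change: A[2] -5 -> 15, delta = 20
For k < 2: P[k] unchanged, delta_P[k] = 0
For k >= 2: P[k] shifts by exactly 20
Delta array: [0, 0, 20, 20, 20, 20, 20, 20]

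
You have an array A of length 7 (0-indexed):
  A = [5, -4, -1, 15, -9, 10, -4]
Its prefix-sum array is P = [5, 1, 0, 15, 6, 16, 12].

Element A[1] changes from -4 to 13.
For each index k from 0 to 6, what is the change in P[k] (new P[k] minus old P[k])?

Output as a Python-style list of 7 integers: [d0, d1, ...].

Element change: A[1] -4 -> 13, delta = 17
For k < 1: P[k] unchanged, delta_P[k] = 0
For k >= 1: P[k] shifts by exactly 17
Delta array: [0, 17, 17, 17, 17, 17, 17]

Answer: [0, 17, 17, 17, 17, 17, 17]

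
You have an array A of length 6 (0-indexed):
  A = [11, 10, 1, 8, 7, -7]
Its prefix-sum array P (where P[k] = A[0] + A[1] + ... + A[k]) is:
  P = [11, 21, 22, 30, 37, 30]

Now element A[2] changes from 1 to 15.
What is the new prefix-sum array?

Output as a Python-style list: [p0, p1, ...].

Answer: [11, 21, 36, 44, 51, 44]

Derivation:
Change: A[2] 1 -> 15, delta = 14
P[k] for k < 2: unchanged (A[2] not included)
P[k] for k >= 2: shift by delta = 14
  P[0] = 11 + 0 = 11
  P[1] = 21 + 0 = 21
  P[2] = 22 + 14 = 36
  P[3] = 30 + 14 = 44
  P[4] = 37 + 14 = 51
  P[5] = 30 + 14 = 44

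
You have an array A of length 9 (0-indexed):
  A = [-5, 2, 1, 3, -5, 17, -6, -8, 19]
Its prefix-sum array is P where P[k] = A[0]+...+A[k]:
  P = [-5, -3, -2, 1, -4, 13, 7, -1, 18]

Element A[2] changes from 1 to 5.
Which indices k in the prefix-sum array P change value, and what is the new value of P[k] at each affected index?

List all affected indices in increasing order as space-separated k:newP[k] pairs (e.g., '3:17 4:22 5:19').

Answer: 2:2 3:5 4:0 5:17 6:11 7:3 8:22

Derivation:
P[k] = A[0] + ... + A[k]
P[k] includes A[2] iff k >= 2
Affected indices: 2, 3, ..., 8; delta = 4
  P[2]: -2 + 4 = 2
  P[3]: 1 + 4 = 5
  P[4]: -4 + 4 = 0
  P[5]: 13 + 4 = 17
  P[6]: 7 + 4 = 11
  P[7]: -1 + 4 = 3
  P[8]: 18 + 4 = 22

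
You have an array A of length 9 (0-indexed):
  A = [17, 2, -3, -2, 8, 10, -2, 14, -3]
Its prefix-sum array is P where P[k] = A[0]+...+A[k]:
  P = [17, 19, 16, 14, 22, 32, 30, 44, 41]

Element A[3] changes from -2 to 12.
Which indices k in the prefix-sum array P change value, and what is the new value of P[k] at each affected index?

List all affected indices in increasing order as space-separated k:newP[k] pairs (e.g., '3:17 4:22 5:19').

Answer: 3:28 4:36 5:46 6:44 7:58 8:55

Derivation:
P[k] = A[0] + ... + A[k]
P[k] includes A[3] iff k >= 3
Affected indices: 3, 4, ..., 8; delta = 14
  P[3]: 14 + 14 = 28
  P[4]: 22 + 14 = 36
  P[5]: 32 + 14 = 46
  P[6]: 30 + 14 = 44
  P[7]: 44 + 14 = 58
  P[8]: 41 + 14 = 55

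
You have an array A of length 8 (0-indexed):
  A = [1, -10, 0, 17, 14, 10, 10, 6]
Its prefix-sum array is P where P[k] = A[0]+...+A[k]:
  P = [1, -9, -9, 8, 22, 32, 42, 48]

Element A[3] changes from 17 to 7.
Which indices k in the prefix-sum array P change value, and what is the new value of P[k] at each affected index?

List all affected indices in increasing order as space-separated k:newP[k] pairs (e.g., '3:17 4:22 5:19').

Answer: 3:-2 4:12 5:22 6:32 7:38

Derivation:
P[k] = A[0] + ... + A[k]
P[k] includes A[3] iff k >= 3
Affected indices: 3, 4, ..., 7; delta = -10
  P[3]: 8 + -10 = -2
  P[4]: 22 + -10 = 12
  P[5]: 32 + -10 = 22
  P[6]: 42 + -10 = 32
  P[7]: 48 + -10 = 38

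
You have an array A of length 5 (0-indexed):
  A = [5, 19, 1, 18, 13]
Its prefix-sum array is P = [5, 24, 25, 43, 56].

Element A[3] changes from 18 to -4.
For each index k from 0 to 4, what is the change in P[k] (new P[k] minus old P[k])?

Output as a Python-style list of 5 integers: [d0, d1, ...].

Answer: [0, 0, 0, -22, -22]

Derivation:
Element change: A[3] 18 -> -4, delta = -22
For k < 3: P[k] unchanged, delta_P[k] = 0
For k >= 3: P[k] shifts by exactly -22
Delta array: [0, 0, 0, -22, -22]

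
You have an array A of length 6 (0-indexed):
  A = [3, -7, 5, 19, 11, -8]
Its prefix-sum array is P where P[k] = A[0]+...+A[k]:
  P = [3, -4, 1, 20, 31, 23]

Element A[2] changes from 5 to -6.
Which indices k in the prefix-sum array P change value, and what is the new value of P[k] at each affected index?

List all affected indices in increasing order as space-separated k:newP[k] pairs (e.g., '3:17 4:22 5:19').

Answer: 2:-10 3:9 4:20 5:12

Derivation:
P[k] = A[0] + ... + A[k]
P[k] includes A[2] iff k >= 2
Affected indices: 2, 3, ..., 5; delta = -11
  P[2]: 1 + -11 = -10
  P[3]: 20 + -11 = 9
  P[4]: 31 + -11 = 20
  P[5]: 23 + -11 = 12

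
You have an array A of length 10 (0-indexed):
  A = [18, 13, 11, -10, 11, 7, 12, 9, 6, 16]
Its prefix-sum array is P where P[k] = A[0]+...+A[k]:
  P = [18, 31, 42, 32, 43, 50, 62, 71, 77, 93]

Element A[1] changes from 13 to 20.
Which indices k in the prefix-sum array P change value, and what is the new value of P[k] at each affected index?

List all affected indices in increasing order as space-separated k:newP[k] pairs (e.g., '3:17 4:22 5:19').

Answer: 1:38 2:49 3:39 4:50 5:57 6:69 7:78 8:84 9:100

Derivation:
P[k] = A[0] + ... + A[k]
P[k] includes A[1] iff k >= 1
Affected indices: 1, 2, ..., 9; delta = 7
  P[1]: 31 + 7 = 38
  P[2]: 42 + 7 = 49
  P[3]: 32 + 7 = 39
  P[4]: 43 + 7 = 50
  P[5]: 50 + 7 = 57
  P[6]: 62 + 7 = 69
  P[7]: 71 + 7 = 78
  P[8]: 77 + 7 = 84
  P[9]: 93 + 7 = 100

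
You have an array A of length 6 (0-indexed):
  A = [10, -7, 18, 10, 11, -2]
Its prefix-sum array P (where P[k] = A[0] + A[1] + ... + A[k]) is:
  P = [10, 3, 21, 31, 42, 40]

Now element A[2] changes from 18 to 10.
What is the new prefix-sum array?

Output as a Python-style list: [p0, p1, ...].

Change: A[2] 18 -> 10, delta = -8
P[k] for k < 2: unchanged (A[2] not included)
P[k] for k >= 2: shift by delta = -8
  P[0] = 10 + 0 = 10
  P[1] = 3 + 0 = 3
  P[2] = 21 + -8 = 13
  P[3] = 31 + -8 = 23
  P[4] = 42 + -8 = 34
  P[5] = 40 + -8 = 32

Answer: [10, 3, 13, 23, 34, 32]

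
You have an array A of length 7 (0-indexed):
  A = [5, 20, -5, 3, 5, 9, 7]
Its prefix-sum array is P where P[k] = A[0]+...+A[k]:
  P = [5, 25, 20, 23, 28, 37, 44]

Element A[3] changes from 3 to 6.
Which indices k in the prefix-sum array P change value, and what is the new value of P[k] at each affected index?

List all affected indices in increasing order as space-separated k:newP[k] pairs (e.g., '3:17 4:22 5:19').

Answer: 3:26 4:31 5:40 6:47

Derivation:
P[k] = A[0] + ... + A[k]
P[k] includes A[3] iff k >= 3
Affected indices: 3, 4, ..., 6; delta = 3
  P[3]: 23 + 3 = 26
  P[4]: 28 + 3 = 31
  P[5]: 37 + 3 = 40
  P[6]: 44 + 3 = 47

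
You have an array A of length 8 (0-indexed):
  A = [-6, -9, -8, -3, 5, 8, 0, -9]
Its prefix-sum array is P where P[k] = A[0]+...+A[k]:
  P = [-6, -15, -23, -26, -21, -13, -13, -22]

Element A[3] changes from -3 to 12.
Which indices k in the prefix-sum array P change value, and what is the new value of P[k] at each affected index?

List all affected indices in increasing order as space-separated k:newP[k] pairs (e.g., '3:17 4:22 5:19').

Answer: 3:-11 4:-6 5:2 6:2 7:-7

Derivation:
P[k] = A[0] + ... + A[k]
P[k] includes A[3] iff k >= 3
Affected indices: 3, 4, ..., 7; delta = 15
  P[3]: -26 + 15 = -11
  P[4]: -21 + 15 = -6
  P[5]: -13 + 15 = 2
  P[6]: -13 + 15 = 2
  P[7]: -22 + 15 = -7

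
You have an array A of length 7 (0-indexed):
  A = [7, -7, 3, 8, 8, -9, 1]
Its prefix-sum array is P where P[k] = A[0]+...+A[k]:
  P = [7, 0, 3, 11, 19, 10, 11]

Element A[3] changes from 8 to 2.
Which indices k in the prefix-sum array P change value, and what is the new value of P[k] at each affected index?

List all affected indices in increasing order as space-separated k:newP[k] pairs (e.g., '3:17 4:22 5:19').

P[k] = A[0] + ... + A[k]
P[k] includes A[3] iff k >= 3
Affected indices: 3, 4, ..., 6; delta = -6
  P[3]: 11 + -6 = 5
  P[4]: 19 + -6 = 13
  P[5]: 10 + -6 = 4
  P[6]: 11 + -6 = 5

Answer: 3:5 4:13 5:4 6:5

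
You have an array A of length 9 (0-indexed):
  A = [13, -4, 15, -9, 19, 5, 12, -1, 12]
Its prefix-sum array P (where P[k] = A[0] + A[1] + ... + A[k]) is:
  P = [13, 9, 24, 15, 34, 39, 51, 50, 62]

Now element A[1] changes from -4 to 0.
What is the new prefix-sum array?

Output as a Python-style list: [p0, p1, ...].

Answer: [13, 13, 28, 19, 38, 43, 55, 54, 66]

Derivation:
Change: A[1] -4 -> 0, delta = 4
P[k] for k < 1: unchanged (A[1] not included)
P[k] for k >= 1: shift by delta = 4
  P[0] = 13 + 0 = 13
  P[1] = 9 + 4 = 13
  P[2] = 24 + 4 = 28
  P[3] = 15 + 4 = 19
  P[4] = 34 + 4 = 38
  P[5] = 39 + 4 = 43
  P[6] = 51 + 4 = 55
  P[7] = 50 + 4 = 54
  P[8] = 62 + 4 = 66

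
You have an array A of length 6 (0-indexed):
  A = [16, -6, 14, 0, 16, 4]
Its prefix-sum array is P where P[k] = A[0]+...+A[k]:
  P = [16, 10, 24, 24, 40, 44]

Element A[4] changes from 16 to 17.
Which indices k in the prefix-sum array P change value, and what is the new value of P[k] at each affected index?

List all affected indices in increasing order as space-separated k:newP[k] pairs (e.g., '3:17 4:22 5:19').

P[k] = A[0] + ... + A[k]
P[k] includes A[4] iff k >= 4
Affected indices: 4, 5, ..., 5; delta = 1
  P[4]: 40 + 1 = 41
  P[5]: 44 + 1 = 45

Answer: 4:41 5:45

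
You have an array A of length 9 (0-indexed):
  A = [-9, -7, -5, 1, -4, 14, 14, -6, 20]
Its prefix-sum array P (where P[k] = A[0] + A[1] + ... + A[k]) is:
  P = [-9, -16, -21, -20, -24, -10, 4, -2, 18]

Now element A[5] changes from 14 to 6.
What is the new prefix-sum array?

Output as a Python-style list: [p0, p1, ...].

Change: A[5] 14 -> 6, delta = -8
P[k] for k < 5: unchanged (A[5] not included)
P[k] for k >= 5: shift by delta = -8
  P[0] = -9 + 0 = -9
  P[1] = -16 + 0 = -16
  P[2] = -21 + 0 = -21
  P[3] = -20 + 0 = -20
  P[4] = -24 + 0 = -24
  P[5] = -10 + -8 = -18
  P[6] = 4 + -8 = -4
  P[7] = -2 + -8 = -10
  P[8] = 18 + -8 = 10

Answer: [-9, -16, -21, -20, -24, -18, -4, -10, 10]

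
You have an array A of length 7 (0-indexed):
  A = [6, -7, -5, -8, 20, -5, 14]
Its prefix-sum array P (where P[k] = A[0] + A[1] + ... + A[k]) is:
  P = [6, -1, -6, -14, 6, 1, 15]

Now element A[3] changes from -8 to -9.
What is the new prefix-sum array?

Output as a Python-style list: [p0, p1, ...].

Change: A[3] -8 -> -9, delta = -1
P[k] for k < 3: unchanged (A[3] not included)
P[k] for k >= 3: shift by delta = -1
  P[0] = 6 + 0 = 6
  P[1] = -1 + 0 = -1
  P[2] = -6 + 0 = -6
  P[3] = -14 + -1 = -15
  P[4] = 6 + -1 = 5
  P[5] = 1 + -1 = 0
  P[6] = 15 + -1 = 14

Answer: [6, -1, -6, -15, 5, 0, 14]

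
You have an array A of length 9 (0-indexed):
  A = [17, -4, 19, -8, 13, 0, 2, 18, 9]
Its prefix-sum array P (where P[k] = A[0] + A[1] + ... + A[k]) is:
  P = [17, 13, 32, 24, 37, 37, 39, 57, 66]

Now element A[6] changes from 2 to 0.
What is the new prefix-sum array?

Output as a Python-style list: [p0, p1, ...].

Change: A[6] 2 -> 0, delta = -2
P[k] for k < 6: unchanged (A[6] not included)
P[k] for k >= 6: shift by delta = -2
  P[0] = 17 + 0 = 17
  P[1] = 13 + 0 = 13
  P[2] = 32 + 0 = 32
  P[3] = 24 + 0 = 24
  P[4] = 37 + 0 = 37
  P[5] = 37 + 0 = 37
  P[6] = 39 + -2 = 37
  P[7] = 57 + -2 = 55
  P[8] = 66 + -2 = 64

Answer: [17, 13, 32, 24, 37, 37, 37, 55, 64]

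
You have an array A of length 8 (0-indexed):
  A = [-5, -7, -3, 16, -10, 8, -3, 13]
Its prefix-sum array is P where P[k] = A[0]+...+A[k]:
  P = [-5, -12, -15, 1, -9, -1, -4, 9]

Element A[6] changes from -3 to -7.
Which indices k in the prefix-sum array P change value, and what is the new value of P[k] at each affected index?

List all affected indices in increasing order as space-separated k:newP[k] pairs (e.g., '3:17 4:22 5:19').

Answer: 6:-8 7:5

Derivation:
P[k] = A[0] + ... + A[k]
P[k] includes A[6] iff k >= 6
Affected indices: 6, 7, ..., 7; delta = -4
  P[6]: -4 + -4 = -8
  P[7]: 9 + -4 = 5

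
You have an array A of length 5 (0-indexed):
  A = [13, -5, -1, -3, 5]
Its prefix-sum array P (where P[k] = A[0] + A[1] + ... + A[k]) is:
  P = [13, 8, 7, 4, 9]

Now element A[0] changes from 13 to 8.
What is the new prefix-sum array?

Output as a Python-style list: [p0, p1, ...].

Change: A[0] 13 -> 8, delta = -5
P[k] for k < 0: unchanged (A[0] not included)
P[k] for k >= 0: shift by delta = -5
  P[0] = 13 + -5 = 8
  P[1] = 8 + -5 = 3
  P[2] = 7 + -5 = 2
  P[3] = 4 + -5 = -1
  P[4] = 9 + -5 = 4

Answer: [8, 3, 2, -1, 4]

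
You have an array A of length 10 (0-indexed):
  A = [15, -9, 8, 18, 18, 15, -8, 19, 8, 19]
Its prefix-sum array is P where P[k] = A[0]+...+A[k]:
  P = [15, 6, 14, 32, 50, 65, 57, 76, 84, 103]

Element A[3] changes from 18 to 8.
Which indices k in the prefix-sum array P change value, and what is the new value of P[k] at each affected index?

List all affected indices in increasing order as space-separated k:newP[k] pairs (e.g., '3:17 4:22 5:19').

Answer: 3:22 4:40 5:55 6:47 7:66 8:74 9:93

Derivation:
P[k] = A[0] + ... + A[k]
P[k] includes A[3] iff k >= 3
Affected indices: 3, 4, ..., 9; delta = -10
  P[3]: 32 + -10 = 22
  P[4]: 50 + -10 = 40
  P[5]: 65 + -10 = 55
  P[6]: 57 + -10 = 47
  P[7]: 76 + -10 = 66
  P[8]: 84 + -10 = 74
  P[9]: 103 + -10 = 93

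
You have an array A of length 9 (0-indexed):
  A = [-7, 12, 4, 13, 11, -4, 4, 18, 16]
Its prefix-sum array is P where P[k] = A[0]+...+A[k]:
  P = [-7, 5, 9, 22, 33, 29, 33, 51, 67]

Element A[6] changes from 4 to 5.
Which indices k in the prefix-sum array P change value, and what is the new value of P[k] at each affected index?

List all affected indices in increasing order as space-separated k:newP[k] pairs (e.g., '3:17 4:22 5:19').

Answer: 6:34 7:52 8:68

Derivation:
P[k] = A[0] + ... + A[k]
P[k] includes A[6] iff k >= 6
Affected indices: 6, 7, ..., 8; delta = 1
  P[6]: 33 + 1 = 34
  P[7]: 51 + 1 = 52
  P[8]: 67 + 1 = 68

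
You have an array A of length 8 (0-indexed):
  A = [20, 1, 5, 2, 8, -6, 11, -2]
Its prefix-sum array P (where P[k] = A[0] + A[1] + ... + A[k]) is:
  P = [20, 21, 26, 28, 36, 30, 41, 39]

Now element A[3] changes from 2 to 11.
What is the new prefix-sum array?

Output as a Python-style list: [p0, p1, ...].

Answer: [20, 21, 26, 37, 45, 39, 50, 48]

Derivation:
Change: A[3] 2 -> 11, delta = 9
P[k] for k < 3: unchanged (A[3] not included)
P[k] for k >= 3: shift by delta = 9
  P[0] = 20 + 0 = 20
  P[1] = 21 + 0 = 21
  P[2] = 26 + 0 = 26
  P[3] = 28 + 9 = 37
  P[4] = 36 + 9 = 45
  P[5] = 30 + 9 = 39
  P[6] = 41 + 9 = 50
  P[7] = 39 + 9 = 48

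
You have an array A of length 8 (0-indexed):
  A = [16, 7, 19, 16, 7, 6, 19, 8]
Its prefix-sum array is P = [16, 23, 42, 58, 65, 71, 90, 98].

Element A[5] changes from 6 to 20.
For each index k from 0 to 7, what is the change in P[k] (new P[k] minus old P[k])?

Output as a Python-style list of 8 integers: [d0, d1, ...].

Element change: A[5] 6 -> 20, delta = 14
For k < 5: P[k] unchanged, delta_P[k] = 0
For k >= 5: P[k] shifts by exactly 14
Delta array: [0, 0, 0, 0, 0, 14, 14, 14]

Answer: [0, 0, 0, 0, 0, 14, 14, 14]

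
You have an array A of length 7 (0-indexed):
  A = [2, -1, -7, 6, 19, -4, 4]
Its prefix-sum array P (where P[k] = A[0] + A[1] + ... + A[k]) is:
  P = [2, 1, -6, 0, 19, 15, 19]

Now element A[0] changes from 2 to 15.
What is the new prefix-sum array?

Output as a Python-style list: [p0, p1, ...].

Change: A[0] 2 -> 15, delta = 13
P[k] for k < 0: unchanged (A[0] not included)
P[k] for k >= 0: shift by delta = 13
  P[0] = 2 + 13 = 15
  P[1] = 1 + 13 = 14
  P[2] = -6 + 13 = 7
  P[3] = 0 + 13 = 13
  P[4] = 19 + 13 = 32
  P[5] = 15 + 13 = 28
  P[6] = 19 + 13 = 32

Answer: [15, 14, 7, 13, 32, 28, 32]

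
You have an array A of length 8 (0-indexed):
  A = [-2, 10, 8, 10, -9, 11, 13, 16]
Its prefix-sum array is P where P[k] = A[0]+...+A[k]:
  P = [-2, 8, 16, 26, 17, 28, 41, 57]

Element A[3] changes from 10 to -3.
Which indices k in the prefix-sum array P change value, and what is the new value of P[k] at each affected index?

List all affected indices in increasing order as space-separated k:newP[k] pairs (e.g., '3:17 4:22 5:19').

P[k] = A[0] + ... + A[k]
P[k] includes A[3] iff k >= 3
Affected indices: 3, 4, ..., 7; delta = -13
  P[3]: 26 + -13 = 13
  P[4]: 17 + -13 = 4
  P[5]: 28 + -13 = 15
  P[6]: 41 + -13 = 28
  P[7]: 57 + -13 = 44

Answer: 3:13 4:4 5:15 6:28 7:44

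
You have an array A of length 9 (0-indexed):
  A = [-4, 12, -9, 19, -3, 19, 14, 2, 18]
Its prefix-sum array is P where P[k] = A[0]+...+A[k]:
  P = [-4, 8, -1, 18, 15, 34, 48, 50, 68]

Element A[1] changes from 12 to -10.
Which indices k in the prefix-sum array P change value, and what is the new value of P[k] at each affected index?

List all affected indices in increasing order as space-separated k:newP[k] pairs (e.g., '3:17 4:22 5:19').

Answer: 1:-14 2:-23 3:-4 4:-7 5:12 6:26 7:28 8:46

Derivation:
P[k] = A[0] + ... + A[k]
P[k] includes A[1] iff k >= 1
Affected indices: 1, 2, ..., 8; delta = -22
  P[1]: 8 + -22 = -14
  P[2]: -1 + -22 = -23
  P[3]: 18 + -22 = -4
  P[4]: 15 + -22 = -7
  P[5]: 34 + -22 = 12
  P[6]: 48 + -22 = 26
  P[7]: 50 + -22 = 28
  P[8]: 68 + -22 = 46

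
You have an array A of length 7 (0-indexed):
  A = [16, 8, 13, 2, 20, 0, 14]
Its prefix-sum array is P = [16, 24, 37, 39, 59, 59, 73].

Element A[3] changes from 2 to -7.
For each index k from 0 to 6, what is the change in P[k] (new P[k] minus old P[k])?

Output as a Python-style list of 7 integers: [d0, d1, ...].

Answer: [0, 0, 0, -9, -9, -9, -9]

Derivation:
Element change: A[3] 2 -> -7, delta = -9
For k < 3: P[k] unchanged, delta_P[k] = 0
For k >= 3: P[k] shifts by exactly -9
Delta array: [0, 0, 0, -9, -9, -9, -9]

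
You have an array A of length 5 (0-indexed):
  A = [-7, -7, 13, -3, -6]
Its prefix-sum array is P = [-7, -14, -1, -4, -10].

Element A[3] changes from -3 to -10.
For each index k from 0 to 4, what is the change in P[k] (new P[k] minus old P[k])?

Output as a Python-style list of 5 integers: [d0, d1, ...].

Answer: [0, 0, 0, -7, -7]

Derivation:
Element change: A[3] -3 -> -10, delta = -7
For k < 3: P[k] unchanged, delta_P[k] = 0
For k >= 3: P[k] shifts by exactly -7
Delta array: [0, 0, 0, -7, -7]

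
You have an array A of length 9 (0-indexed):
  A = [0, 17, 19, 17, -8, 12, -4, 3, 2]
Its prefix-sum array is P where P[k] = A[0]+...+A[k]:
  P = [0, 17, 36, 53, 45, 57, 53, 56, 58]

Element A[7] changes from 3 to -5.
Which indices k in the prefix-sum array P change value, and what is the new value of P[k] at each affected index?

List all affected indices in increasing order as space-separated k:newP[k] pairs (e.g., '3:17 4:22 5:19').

Answer: 7:48 8:50

Derivation:
P[k] = A[0] + ... + A[k]
P[k] includes A[7] iff k >= 7
Affected indices: 7, 8, ..., 8; delta = -8
  P[7]: 56 + -8 = 48
  P[8]: 58 + -8 = 50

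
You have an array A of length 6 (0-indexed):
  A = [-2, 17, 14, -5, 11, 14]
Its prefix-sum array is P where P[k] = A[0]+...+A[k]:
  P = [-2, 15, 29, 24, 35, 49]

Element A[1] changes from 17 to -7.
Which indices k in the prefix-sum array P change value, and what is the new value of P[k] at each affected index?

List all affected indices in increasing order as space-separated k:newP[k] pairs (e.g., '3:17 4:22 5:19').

P[k] = A[0] + ... + A[k]
P[k] includes A[1] iff k >= 1
Affected indices: 1, 2, ..., 5; delta = -24
  P[1]: 15 + -24 = -9
  P[2]: 29 + -24 = 5
  P[3]: 24 + -24 = 0
  P[4]: 35 + -24 = 11
  P[5]: 49 + -24 = 25

Answer: 1:-9 2:5 3:0 4:11 5:25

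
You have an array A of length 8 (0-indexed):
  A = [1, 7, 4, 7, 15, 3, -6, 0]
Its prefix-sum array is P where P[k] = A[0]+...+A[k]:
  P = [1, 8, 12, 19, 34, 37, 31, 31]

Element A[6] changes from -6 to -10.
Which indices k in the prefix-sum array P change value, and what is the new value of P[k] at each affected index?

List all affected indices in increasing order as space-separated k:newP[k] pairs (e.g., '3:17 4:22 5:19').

P[k] = A[0] + ... + A[k]
P[k] includes A[6] iff k >= 6
Affected indices: 6, 7, ..., 7; delta = -4
  P[6]: 31 + -4 = 27
  P[7]: 31 + -4 = 27

Answer: 6:27 7:27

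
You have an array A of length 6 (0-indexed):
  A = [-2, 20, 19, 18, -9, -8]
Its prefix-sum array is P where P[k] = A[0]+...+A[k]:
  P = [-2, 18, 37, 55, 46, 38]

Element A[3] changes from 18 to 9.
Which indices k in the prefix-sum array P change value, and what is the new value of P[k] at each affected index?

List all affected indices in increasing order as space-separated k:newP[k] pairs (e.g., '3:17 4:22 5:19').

P[k] = A[0] + ... + A[k]
P[k] includes A[3] iff k >= 3
Affected indices: 3, 4, ..., 5; delta = -9
  P[3]: 55 + -9 = 46
  P[4]: 46 + -9 = 37
  P[5]: 38 + -9 = 29

Answer: 3:46 4:37 5:29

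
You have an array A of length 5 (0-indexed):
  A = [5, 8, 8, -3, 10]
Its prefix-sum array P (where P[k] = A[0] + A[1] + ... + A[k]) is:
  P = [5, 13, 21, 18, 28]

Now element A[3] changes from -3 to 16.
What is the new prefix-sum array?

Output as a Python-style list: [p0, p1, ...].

Answer: [5, 13, 21, 37, 47]

Derivation:
Change: A[3] -3 -> 16, delta = 19
P[k] for k < 3: unchanged (A[3] not included)
P[k] for k >= 3: shift by delta = 19
  P[0] = 5 + 0 = 5
  P[1] = 13 + 0 = 13
  P[2] = 21 + 0 = 21
  P[3] = 18 + 19 = 37
  P[4] = 28 + 19 = 47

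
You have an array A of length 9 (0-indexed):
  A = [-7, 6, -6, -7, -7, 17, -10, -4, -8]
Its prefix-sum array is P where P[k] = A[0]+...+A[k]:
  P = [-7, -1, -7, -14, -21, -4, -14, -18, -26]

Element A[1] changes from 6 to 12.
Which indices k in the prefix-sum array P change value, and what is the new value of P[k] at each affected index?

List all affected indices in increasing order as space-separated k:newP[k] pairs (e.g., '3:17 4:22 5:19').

Answer: 1:5 2:-1 3:-8 4:-15 5:2 6:-8 7:-12 8:-20

Derivation:
P[k] = A[0] + ... + A[k]
P[k] includes A[1] iff k >= 1
Affected indices: 1, 2, ..., 8; delta = 6
  P[1]: -1 + 6 = 5
  P[2]: -7 + 6 = -1
  P[3]: -14 + 6 = -8
  P[4]: -21 + 6 = -15
  P[5]: -4 + 6 = 2
  P[6]: -14 + 6 = -8
  P[7]: -18 + 6 = -12
  P[8]: -26 + 6 = -20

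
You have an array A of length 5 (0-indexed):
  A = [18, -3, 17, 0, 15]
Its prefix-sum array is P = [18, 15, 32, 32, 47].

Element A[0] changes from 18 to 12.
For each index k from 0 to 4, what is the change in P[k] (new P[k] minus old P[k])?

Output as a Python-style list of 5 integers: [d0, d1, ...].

Element change: A[0] 18 -> 12, delta = -6
For k < 0: P[k] unchanged, delta_P[k] = 0
For k >= 0: P[k] shifts by exactly -6
Delta array: [-6, -6, -6, -6, -6]

Answer: [-6, -6, -6, -6, -6]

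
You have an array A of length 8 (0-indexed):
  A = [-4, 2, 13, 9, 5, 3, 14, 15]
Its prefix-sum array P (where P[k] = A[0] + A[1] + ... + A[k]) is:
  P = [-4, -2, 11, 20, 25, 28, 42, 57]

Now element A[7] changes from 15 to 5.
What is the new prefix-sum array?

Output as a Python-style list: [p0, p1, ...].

Change: A[7] 15 -> 5, delta = -10
P[k] for k < 7: unchanged (A[7] not included)
P[k] for k >= 7: shift by delta = -10
  P[0] = -4 + 0 = -4
  P[1] = -2 + 0 = -2
  P[2] = 11 + 0 = 11
  P[3] = 20 + 0 = 20
  P[4] = 25 + 0 = 25
  P[5] = 28 + 0 = 28
  P[6] = 42 + 0 = 42
  P[7] = 57 + -10 = 47

Answer: [-4, -2, 11, 20, 25, 28, 42, 47]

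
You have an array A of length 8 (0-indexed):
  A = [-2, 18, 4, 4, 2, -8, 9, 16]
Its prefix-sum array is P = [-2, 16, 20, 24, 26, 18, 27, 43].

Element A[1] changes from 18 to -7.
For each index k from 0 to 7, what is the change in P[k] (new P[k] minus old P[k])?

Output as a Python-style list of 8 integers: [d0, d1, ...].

Answer: [0, -25, -25, -25, -25, -25, -25, -25]

Derivation:
Element change: A[1] 18 -> -7, delta = -25
For k < 1: P[k] unchanged, delta_P[k] = 0
For k >= 1: P[k] shifts by exactly -25
Delta array: [0, -25, -25, -25, -25, -25, -25, -25]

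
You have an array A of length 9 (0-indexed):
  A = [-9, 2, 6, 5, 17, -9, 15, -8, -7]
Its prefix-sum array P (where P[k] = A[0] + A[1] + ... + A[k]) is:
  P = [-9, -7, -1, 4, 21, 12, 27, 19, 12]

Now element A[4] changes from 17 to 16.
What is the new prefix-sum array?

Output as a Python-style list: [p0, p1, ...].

Answer: [-9, -7, -1, 4, 20, 11, 26, 18, 11]

Derivation:
Change: A[4] 17 -> 16, delta = -1
P[k] for k < 4: unchanged (A[4] not included)
P[k] for k >= 4: shift by delta = -1
  P[0] = -9 + 0 = -9
  P[1] = -7 + 0 = -7
  P[2] = -1 + 0 = -1
  P[3] = 4 + 0 = 4
  P[4] = 21 + -1 = 20
  P[5] = 12 + -1 = 11
  P[6] = 27 + -1 = 26
  P[7] = 19 + -1 = 18
  P[8] = 12 + -1 = 11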